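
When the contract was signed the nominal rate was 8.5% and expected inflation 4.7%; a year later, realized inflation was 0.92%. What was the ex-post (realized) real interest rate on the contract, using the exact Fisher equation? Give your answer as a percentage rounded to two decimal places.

7.51%

Ex-post: (1 + 0.0850)/(1 + 0.0092) − 1 = 7.5109%
So the realized real rate is 7.51%.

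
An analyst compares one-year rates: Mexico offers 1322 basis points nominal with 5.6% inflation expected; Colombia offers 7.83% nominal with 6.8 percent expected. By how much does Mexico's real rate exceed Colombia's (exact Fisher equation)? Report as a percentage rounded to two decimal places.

6.25%

Mexico: (1 + 0.1322)/(1 + 0.0560) − 1 = 7.2159%
Colombia: (1 + 0.0783)/(1 + 0.0680) − 1 = 0.9644%
Differential = 7.2159% − 0.9644% = 6.2515% → 6.25%.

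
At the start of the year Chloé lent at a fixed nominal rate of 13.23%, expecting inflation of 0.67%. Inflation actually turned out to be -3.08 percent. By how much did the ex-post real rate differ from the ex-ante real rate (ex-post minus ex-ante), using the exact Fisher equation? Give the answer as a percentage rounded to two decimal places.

4.35%

Ex-ante: (1 + 0.1323)/(1 + 0.0067) − 1 = 12.4764%
Ex-post: (1 + 0.1323)/(1 − 0.0308) − 1 = 16.8283%
Difference (ex-post − ex-ante) = 4.3519% → 4.35%.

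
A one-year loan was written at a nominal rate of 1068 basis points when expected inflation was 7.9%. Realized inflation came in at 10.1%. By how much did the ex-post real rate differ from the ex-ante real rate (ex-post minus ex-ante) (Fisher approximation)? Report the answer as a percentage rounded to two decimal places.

-2.20%

Ex-ante: 10.68% − 7.9% = 2.780%
Ex-post: 10.68% − 10.1% = 0.580%
Difference (ex-post − ex-ante) = -2.2000% → -2.20%.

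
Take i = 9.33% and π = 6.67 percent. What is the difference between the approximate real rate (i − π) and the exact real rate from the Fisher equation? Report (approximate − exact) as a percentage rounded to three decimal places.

Approximate: r ≈ 9.330% − 6.670% = 2.6600%
Exact: (1 + 0.0933)/(1 + 0.0667) − 1 = 2.4937%
Error = 2.6600% − 2.4937% = 0.1663% → 0.166%.

0.166%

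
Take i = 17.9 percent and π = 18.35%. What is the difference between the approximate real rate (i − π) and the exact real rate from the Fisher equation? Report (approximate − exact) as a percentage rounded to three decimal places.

Approximate: r ≈ 17.900% − 18.350% = -0.4500%
Exact: (1 + 0.1790)/(1 + 0.1835) − 1 = -0.3802%
Error = -0.4500% − (-0.3802%) = -0.0698% → -0.070%.

-0.070%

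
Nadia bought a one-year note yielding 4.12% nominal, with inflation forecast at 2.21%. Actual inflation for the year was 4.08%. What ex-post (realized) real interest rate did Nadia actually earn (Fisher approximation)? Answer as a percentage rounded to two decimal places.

0.04%

Ex-post: 4.12% − 4.08% = 0.040%
So the realized real rate is 0.04%.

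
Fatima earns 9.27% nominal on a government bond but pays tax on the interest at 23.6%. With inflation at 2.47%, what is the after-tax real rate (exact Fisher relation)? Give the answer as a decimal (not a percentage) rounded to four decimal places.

After-tax nominal return = 9.27% × (1 − 0.236) = 7.08228%.
1 + r = 1.0708228 / 1.02470 = 1.045011
After-tax real rate = 1.045011 − 1 → 0.0450.

0.0450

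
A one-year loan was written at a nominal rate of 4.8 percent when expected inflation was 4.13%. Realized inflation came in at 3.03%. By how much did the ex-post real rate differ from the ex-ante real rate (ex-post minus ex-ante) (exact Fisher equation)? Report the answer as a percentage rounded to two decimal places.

Ex-ante: (1 + 0.0480)/(1 + 0.0413) − 1 = 0.6434%
Ex-post: (1 + 0.0480)/(1 + 0.0303) − 1 = 1.7179%
Difference (ex-post − ex-ante) = 1.0745% → 1.07%.

1.07%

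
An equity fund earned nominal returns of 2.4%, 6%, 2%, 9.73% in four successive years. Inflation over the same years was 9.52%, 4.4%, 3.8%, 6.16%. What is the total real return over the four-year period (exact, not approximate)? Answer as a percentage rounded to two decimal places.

Compound the nominal returns: 1.0240 × 1.0600 × 1.0200 × 1.0973 = 1.214874.
Compound inflation: 1.0952 × 1.0440 × 1.0380 × 1.0616 = 1.259947.
Deflate: 1.214874 / 1.259947 = 0.964227.
Total real return = 0.964227 − 1 → -3.58%.

-3.58%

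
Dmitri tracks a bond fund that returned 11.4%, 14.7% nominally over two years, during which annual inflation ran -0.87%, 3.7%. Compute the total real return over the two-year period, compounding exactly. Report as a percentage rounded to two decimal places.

Compound the nominal returns: 1.1140 × 1.1470 = 1.277758.
Compound inflation: 0.9913 × 1.0370 = 1.027978.
Deflate: 1.277758 / 1.027978 = 1.242982.
Total real return = 1.242982 − 1 → 24.30%.

24.30%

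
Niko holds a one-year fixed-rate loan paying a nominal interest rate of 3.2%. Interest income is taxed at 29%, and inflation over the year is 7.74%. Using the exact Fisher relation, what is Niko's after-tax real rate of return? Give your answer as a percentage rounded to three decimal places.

After-tax nominal return = 3.2% × (1 − 0.29) = 2.2720%.
1 + r = 1.02272 / 1.07740 = 0.949248
After-tax real rate = 0.949248 − 1 → -5.075%.

-5.075%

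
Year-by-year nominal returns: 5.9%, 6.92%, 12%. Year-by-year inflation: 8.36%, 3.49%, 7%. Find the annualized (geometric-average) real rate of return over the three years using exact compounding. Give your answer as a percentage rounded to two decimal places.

1.86%

Compound the nominal returns: 1.0590 × 1.0692 × 1.1200 = 1.26815674.
Compound inflation: 1.0836 × 1.0349 × 1.0700 = 1.19991687.
Deflate: 1.26815674 / 1.19991687 = 1.05687049.
Annualized real rate = 1.05687049^(1/3) − 1 = 1.8608% → 1.86%.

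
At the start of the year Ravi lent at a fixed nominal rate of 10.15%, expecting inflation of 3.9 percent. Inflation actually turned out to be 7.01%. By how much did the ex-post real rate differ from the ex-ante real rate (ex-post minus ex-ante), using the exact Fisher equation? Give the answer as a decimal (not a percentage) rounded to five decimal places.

-0.03081

Ex-ante: (1 + 0.1015)/(1 + 0.0390) − 1 = 6.0154%
Ex-post: (1 + 0.1015)/(1 + 0.0701) − 1 = 2.9343%
Difference (ex-post − ex-ante) = -3.0811% → -0.03081.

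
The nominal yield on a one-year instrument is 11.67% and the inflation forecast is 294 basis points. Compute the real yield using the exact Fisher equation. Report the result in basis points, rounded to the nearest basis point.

848 basis points

1 + r = 1.11670 / 1.02940 = 1.084807
r = 1.084807 − 1 = 8.4807%, i.e. 848 basis points.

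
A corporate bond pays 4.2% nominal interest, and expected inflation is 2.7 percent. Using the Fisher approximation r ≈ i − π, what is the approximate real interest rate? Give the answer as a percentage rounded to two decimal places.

r ≈ i − π = 4.2% − 2.7% = 1.50%.

1.50%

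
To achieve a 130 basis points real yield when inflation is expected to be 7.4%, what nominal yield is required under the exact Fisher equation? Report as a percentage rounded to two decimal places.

(1 + i) = (1 + r)(1 + π) = 1.01300 × 1.07400 = 1.087962
i = 1.087962 − 1, so the required nominal rate is 8.80%.

8.80%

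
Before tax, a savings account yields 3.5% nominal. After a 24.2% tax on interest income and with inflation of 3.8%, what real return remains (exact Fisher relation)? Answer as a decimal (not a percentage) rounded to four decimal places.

After-tax nominal return = 3.5% × (1 − 0.242) = 2.6530%.
1 + r = 1.02653 / 1.03800 = 0.9889499
After-tax real rate = 0.9889499 − 1 → -0.0111.

-0.0111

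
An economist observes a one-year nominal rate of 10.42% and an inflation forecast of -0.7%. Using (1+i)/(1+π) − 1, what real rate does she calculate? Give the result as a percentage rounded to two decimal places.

By the Fisher identity, 1 + r = (1 + i)/(1 + π).
1 + r = 1.10420 / 0.99300 = 1.111984
r = 1.111984 − 1 = 11.1984%, i.e. 11.20%.

11.20%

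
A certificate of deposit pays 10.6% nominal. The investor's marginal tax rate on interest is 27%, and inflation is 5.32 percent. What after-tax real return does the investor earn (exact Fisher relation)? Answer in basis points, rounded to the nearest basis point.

230 basis points

After-tax nominal return = 10.6% × (1 − 0.27) = 7.7380%.
1 + r = 1.07738 / 1.05320 = 1.022959
After-tax real rate = 1.022959 − 1 → 230 basis points.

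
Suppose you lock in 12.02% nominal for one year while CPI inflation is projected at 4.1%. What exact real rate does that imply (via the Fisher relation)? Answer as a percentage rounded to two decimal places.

7.61%

By the Fisher relation, 1 + r = (1 + i)/(1 + π).
1 + r = 1.12020 / 1.04100 = 1.076081
r = 1.076081 − 1 = 7.6081%, i.e. 7.61%.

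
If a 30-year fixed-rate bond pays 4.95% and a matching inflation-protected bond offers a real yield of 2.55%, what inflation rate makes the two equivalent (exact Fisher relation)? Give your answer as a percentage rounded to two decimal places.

(1 + π) = (1 + i)/(1 + r) = 1.04950 / 1.02550 = 1.023403
Break-even inflation = 1.023403 − 1 → 2.34%.

2.34%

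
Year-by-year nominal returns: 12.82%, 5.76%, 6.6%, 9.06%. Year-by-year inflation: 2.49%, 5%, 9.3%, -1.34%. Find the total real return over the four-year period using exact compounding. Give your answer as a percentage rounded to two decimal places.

Nominal growth factor = 1.1282 × 1.0576 × 1.0660 × 1.0906 = 1.387172
Price-level growth factor = 1.0249 × 1.0500 × 1.0930 × 0.9866 = 1.160465
Real growth factor = 1.387172 / 1.160465 = 1.195358
Total real return = 1.195358 − 1 → 19.54%.

19.54%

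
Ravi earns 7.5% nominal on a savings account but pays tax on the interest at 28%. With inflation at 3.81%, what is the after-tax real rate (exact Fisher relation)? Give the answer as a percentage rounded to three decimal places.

After-tax nominal return = 7.5% × (1 − 0.28) = 5.4000%.
1 + r = 1.05400 / 1.03810 = 1.015316
After-tax real rate = 1.015316 − 1 → 1.532%.

1.532%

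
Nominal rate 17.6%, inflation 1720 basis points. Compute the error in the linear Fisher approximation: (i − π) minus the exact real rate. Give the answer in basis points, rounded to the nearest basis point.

6 basis points

Approximate: r ≈ 17.600% − 17.200% = 0.4000%
Exact: (1 + 0.1760)/(1 + 0.1720) − 1 = 0.3413%
Error = 0.4000% − 0.3413% = 0.0587% → 6 basis points.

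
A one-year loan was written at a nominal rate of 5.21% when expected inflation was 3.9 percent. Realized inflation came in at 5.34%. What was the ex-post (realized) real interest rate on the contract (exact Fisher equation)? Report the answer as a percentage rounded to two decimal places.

Ex-post: (1 + 0.0521)/(1 + 0.0534) − 1 = -0.1234%
So the realized real rate is -0.12%.

-0.12%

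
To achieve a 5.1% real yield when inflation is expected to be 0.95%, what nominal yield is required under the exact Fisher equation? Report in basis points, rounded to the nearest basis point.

(1 + i) = (1 + r)(1 + π) = 1.05100 × 1.00950 = 1.0609845
i = 1.0609845 − 1, so the required nominal rate is 610 basis points.

610 basis points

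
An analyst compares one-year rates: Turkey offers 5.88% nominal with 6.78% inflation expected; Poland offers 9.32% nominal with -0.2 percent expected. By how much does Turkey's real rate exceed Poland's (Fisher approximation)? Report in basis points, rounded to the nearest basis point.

Turkey: 5.88% − 6.78% = -0.900%
Poland: 9.32% − (-0.2%) = 9.520%
Differential = -10.420% → -1042 basis points.

-1042 basis points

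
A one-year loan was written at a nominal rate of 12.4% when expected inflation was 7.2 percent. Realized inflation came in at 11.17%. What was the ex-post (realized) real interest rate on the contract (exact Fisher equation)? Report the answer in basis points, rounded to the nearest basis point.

Ex-post: (1 + 0.1240)/(1 + 0.1117) − 1 = 1.1064%
So the realized real rate is 111 basis points.

111 basis points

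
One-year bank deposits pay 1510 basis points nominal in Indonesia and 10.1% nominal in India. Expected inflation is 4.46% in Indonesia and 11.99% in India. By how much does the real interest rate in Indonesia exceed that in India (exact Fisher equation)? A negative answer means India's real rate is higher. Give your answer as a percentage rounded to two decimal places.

11.87%

Indonesia: (1 + 0.1510)/(1 + 0.0446) − 1 = 10.1857%
India: (1 + 0.1010)/(1 + 0.1199) − 1 = -1.6877%
Differential = 10.1857% − (-1.6877%) = 11.8734% → 11.87%.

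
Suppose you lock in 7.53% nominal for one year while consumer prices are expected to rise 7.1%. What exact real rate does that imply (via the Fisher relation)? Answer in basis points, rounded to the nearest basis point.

40 basis points

By the Fisher relation, 1 + r = (1 + i)/(1 + π).
1 + r = 1.07530 / 1.07100 = 1.004015
r = 1.004015 − 1 = 0.4015%, i.e. 40 basis points.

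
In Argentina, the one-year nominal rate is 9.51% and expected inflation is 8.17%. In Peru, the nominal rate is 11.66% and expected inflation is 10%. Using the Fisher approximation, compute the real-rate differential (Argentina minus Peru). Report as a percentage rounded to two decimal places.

-0.32%

Argentina: 9.51% − 8.17% = 1.340%
Peru: 11.66% − 10% = 1.660%
Differential = -0.320% → -0.32%.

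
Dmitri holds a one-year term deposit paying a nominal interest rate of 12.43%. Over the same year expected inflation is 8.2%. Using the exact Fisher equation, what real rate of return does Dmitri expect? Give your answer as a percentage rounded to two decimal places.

3.91%

By the Fisher equation, 1 + r = (1 + i)/(1 + π).
1 + r = 1.12430 / 1.08200 = 1.039094
r = 1.039094 − 1 = 3.9094%, i.e. 3.91%.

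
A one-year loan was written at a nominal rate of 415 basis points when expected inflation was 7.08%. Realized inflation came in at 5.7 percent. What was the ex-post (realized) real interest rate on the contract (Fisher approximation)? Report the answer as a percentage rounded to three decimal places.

Ex-post: 4.15% − 5.7% = -1.550%
So the realized real rate is -1.550%.

-1.550%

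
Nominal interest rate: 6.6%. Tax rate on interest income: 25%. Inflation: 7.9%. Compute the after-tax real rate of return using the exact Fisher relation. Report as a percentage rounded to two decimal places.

After-tax nominal return = 6.6% × (1 − 0.25) = 4.9500%.
1 + r = 1.04950 / 1.07900 = 0.972660
After-tax real rate = 0.972660 − 1 → -2.73%.

-2.73%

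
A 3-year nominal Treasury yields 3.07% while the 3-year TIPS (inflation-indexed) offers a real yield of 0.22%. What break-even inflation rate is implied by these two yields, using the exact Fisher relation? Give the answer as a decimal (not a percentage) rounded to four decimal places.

(1 + π) = (1 + i)/(1 + r) = 1.03070 / 1.00220 = 1.028437
Break-even inflation = 1.028437 − 1 → 0.0284.

0.0284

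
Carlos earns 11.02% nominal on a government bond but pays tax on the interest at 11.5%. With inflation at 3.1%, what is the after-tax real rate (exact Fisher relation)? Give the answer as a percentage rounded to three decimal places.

After-tax nominal return = 11.02% × (1 − 0.115) = 9.7527%.
1 + r = 1.097527 / 1.03100 = 1.064527
After-tax real rate = 1.064527 − 1 → 6.453%.

6.453%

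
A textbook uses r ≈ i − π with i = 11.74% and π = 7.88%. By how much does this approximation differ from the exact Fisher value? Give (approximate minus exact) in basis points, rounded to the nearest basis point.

Approximate: r ≈ 11.740% − 7.880% = 3.8600%
Exact: (1 + 0.1174)/(1 + 0.0788) − 1 = 3.5780%
Error = 3.8600% − 3.5780% = 0.2820% → 28 basis points.

28 basis points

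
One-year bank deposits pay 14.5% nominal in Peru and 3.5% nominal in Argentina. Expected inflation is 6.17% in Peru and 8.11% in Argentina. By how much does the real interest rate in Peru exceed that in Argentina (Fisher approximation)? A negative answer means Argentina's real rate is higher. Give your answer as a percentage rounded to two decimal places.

Peru: 14.5% − 6.17% = 8.330%
Argentina: 3.5% − 8.11% = -4.610%
Differential = 12.940% → 12.94%.

12.94%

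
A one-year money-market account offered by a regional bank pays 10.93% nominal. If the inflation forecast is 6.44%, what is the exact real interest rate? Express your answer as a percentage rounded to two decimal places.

By the Fisher identity, 1 + r = (1 + i)/(1 + π).
1 + r = 1.10930 / 1.06440 = 1.042183
r = 1.042183 − 1 = 4.2183%, i.e. 4.22%.

4.22%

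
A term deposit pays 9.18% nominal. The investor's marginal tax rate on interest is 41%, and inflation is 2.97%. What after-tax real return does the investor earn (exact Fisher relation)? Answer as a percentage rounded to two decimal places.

2.38%

After-tax nominal return = 9.18% × (1 − 0.41) = 5.4162%.
1 + r = 1.054162 / 1.02970 = 1.023756
After-tax real rate = 1.023756 − 1 → 2.38%.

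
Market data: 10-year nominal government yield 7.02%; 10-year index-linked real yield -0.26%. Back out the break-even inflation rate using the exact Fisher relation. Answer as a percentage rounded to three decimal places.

7.299%

(1 + π) = (1 + i)/(1 + r) = 1.07020 / 0.99740 = 1.072990
Break-even inflation = 1.072990 − 1 → 7.299%.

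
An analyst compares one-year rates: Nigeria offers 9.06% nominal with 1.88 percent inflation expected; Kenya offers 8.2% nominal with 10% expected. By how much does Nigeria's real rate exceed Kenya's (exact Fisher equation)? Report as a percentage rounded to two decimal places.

Nigeria: (1 + 0.0906)/(1 + 0.0188) − 1 = 7.0475%
Kenya: (1 + 0.0820)/(1 + 0.1000) − 1 = -1.6364%
Differential = 7.0475% − (-1.6364%) = 8.6839% → 8.68%.

8.68%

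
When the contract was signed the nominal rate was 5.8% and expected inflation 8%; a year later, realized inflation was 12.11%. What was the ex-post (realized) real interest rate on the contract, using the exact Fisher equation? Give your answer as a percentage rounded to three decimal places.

-5.628%

Ex-post: (1 + 0.0580)/(1 + 0.1211) − 1 = -5.6284%
So the realized real rate is -5.628%.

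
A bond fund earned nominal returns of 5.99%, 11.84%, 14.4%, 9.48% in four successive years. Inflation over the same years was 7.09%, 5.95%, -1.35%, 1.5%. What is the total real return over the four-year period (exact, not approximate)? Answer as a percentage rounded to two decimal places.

Nominal growth factor = 1.0599 × 1.1184 × 1.1440 × 1.0948 = 1.484646
Price-level growth factor = 1.0709 × 1.0595 × 0.9865 × 1.0150 = 1.136091
Real growth factor = 1.484646 / 1.136091 = 1.306802
Total real return = 1.306802 − 1 → 30.68%.

30.68%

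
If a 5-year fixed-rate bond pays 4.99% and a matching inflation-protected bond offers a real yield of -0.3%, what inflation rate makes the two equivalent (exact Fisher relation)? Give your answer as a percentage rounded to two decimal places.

5.31%

(1 + π) = (1 + i)/(1 + r) = 1.04990 / 0.99700 = 1.053059
Break-even inflation = 1.053059 − 1 → 5.31%.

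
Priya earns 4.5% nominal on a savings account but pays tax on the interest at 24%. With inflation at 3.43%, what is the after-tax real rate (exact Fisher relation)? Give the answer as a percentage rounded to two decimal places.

-0.01%

After-tax nominal return = 4.5% × (1 − 0.24) = 3.4200%.
1 + r = 1.03420 / 1.03430 = 0.999903
After-tax real rate = 0.999903 − 1 → -0.01%.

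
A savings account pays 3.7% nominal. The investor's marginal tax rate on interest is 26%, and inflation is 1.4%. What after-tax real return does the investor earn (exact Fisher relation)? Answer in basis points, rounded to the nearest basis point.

132 basis points

After-tax nominal return = 3.7% × (1 − 0.26) = 2.7380%.
1 + r = 1.02738 / 1.01400 = 1.013195
After-tax real rate = 1.013195 − 1 → 132 basis points.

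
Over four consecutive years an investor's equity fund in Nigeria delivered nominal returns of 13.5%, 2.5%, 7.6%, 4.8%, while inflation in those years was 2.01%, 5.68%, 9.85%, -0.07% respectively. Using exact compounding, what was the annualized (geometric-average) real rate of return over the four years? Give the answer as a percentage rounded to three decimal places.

Nominal growth factor = 1.1350 × 1.0250 × 1.0760 × 1.0480 = 1.31187749
Price-level growth factor = 1.0201 × 1.0568 × 1.0985 × 0.9993 = 1.18339983
Real growth factor = 1.31187749 / 1.18339983 = 1.10856658
Annualized real rate = 1.10856658^(1/4) − 1 = 2.6102% → 2.610%.

2.610%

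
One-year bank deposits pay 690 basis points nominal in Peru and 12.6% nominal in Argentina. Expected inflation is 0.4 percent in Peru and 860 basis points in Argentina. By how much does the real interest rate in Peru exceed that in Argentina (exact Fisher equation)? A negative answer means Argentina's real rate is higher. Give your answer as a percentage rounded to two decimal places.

Peru: (1 + 0.0690)/(1 + 0.0040) − 1 = 6.4741%
Argentina: (1 + 0.1260)/(1 + 0.0860) − 1 = 3.6832%
Differential = 6.4741% − 3.6832% = 2.7909% → 2.79%.

2.79%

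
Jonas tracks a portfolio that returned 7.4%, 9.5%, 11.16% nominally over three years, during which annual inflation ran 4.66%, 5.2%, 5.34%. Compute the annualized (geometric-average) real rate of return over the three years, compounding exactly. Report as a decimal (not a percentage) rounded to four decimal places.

Compound the nominal returns: 1.0740 × 1.0950 × 1.1116 = 1.30727495.
Compound inflation: 1.0466 × 1.0520 × 1.0534 = 1.15981784.
Deflate: 1.30727495 / 1.15981784 = 1.12713816.
Annualized real rate = 1.12713816^(1/3) − 1 = 4.0700% → 0.0407.

0.0407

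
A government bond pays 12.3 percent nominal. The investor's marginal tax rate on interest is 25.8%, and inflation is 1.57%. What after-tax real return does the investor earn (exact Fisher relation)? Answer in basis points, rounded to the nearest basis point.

After-tax nominal return = 12.3% × (1 − 0.258) = 9.1266%.
1 + r = 1.091266 / 1.01570 = 1.074398
After-tax real rate = 1.074398 − 1 → 744 basis points.

744 basis points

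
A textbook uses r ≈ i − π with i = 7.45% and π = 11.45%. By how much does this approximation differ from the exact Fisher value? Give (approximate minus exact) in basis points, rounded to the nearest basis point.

-41 basis points

Approximate: r ≈ 7.450% − 11.450% = -4.0000%
Exact: (1 + 0.0745)/(1 + 0.1145) − 1 = -3.5891%
Error = -4.0000% − (-3.5891%) = -0.4109% → -41 basis points.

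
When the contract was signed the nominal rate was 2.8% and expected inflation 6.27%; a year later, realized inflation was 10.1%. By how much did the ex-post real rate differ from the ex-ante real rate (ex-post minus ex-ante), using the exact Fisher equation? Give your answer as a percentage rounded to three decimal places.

-3.365%

Ex-ante: (1 + 0.0280)/(1 + 0.0627) − 1 = -3.2653%
Ex-post: (1 + 0.0280)/(1 + 0.1010) − 1 = -6.6303%
Difference (ex-post − ex-ante) = -3.3651% → -3.365%.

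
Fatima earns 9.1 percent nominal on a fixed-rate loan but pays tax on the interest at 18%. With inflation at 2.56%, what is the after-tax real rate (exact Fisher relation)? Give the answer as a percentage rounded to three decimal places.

4.780%

After-tax nominal return = 9.1% × (1 − 0.18) = 7.4620%.
1 + r = 1.07462 / 1.02560 = 1.047796
After-tax real rate = 1.047796 − 1 → 4.780%.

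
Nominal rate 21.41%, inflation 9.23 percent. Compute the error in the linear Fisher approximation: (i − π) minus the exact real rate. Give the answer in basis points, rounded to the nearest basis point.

Approximate: r ≈ 21.410% − 9.230% = 12.1800%
Exact: (1 + 0.2141)/(1 + 0.0923) − 1 = 11.1508%
Error = 12.1800% − 11.1508% = 1.0292% → 103 basis points.

103 basis points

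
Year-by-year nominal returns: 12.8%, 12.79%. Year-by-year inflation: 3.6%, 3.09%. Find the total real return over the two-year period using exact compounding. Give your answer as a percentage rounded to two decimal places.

Compound the nominal returns: 1.1280 × 1.1279 = 1.272271.
Compound inflation: 1.0360 × 1.0309 = 1.068012.
Deflate: 1.272271 / 1.068012 = 1.191251.
Total real return = 1.191251 − 1 → 19.13%.

19.13%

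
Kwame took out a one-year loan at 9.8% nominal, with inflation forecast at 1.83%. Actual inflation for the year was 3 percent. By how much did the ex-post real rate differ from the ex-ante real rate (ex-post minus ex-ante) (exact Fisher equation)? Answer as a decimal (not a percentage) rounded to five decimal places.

-0.01225

Ex-ante: (1 + 0.0980)/(1 + 0.0183) − 1 = 7.8268%
Ex-post: (1 + 0.0980)/(1 + 0.0300) − 1 = 6.6019%
Difference (ex-post − ex-ante) = -1.2248% → -0.01225.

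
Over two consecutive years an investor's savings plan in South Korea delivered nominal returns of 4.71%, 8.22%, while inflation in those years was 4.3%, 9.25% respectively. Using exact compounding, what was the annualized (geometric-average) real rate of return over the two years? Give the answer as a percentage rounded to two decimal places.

Nominal growth factor = 1.0471 × 1.0822 = 1.13317162
Price-level growth factor = 1.0430 × 1.0925 = 1.13947750
Real growth factor = 1.13317162 / 1.13947750 = 0.99446599
Annualized real rate = 0.99446599^(1/2) − 1 = -0.2771% → -0.28%.

-0.28%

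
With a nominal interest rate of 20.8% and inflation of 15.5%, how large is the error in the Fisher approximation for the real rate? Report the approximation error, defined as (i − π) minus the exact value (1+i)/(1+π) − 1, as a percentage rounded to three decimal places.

0.711%

Approximate: r ≈ 20.800% − 15.500% = 5.3000%
Exact: (1 + 0.2080)/(1 + 0.1550) − 1 = 4.5887%
Error = 5.3000% − 4.5887% = 0.7113% → 0.711%.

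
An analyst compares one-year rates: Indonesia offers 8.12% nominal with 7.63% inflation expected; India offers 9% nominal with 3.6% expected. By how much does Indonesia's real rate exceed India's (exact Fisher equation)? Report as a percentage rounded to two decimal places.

-4.76%

Indonesia: (1 + 0.0812)/(1 + 0.0763) − 1 = 0.4553%
India: (1 + 0.0900)/(1 + 0.0360) − 1 = 5.2124%
Differential = 0.4553% − 5.2124% = -4.7571% → -4.76%.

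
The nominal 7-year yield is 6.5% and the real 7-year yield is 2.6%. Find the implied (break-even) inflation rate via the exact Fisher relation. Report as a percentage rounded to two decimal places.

3.80%

(1 + π) = (1 + i)/(1 + r) = 1.06500 / 1.02600 = 1.038012
Break-even inflation = 1.038012 − 1 → 3.80%.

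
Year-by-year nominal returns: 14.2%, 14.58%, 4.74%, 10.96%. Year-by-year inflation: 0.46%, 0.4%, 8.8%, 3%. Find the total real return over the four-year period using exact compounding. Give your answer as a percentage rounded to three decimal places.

Nominal growth factor = 1.1420 × 1.1458 × 1.0474 × 1.1096 = 1.520736
Price-level growth factor = 1.0046 × 1.0040 × 1.0880 × 1.0300 = 1.130298
Real growth factor = 1.520736 / 1.130298 = 1.345429
Total real return = 1.345429 − 1 → 34.543%.

34.543%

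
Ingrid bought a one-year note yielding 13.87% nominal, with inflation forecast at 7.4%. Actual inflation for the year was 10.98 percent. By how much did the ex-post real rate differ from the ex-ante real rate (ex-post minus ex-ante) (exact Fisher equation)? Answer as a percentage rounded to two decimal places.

-3.42%

Ex-ante: (1 + 0.1387)/(1 + 0.0740) − 1 = 6.0242%
Ex-post: (1 + 0.1387)/(1 + 0.1098) − 1 = 2.6041%
Difference (ex-post − ex-ante) = -3.4201% → -3.42%.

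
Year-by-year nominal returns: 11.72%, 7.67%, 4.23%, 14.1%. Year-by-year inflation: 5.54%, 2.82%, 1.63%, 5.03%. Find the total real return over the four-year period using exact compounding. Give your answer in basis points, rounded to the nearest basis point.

2350 basis points

Compound the nominal returns: 1.1172 × 1.0767 × 1.0423 × 1.1410 = 1.430553.
Compound inflation: 1.0554 × 1.0282 × 1.0163 × 1.0503 = 1.158324.
Deflate: 1.430553 / 1.158324 = 1.235020.
Total real return = 1.235020 − 1 → 2350 basis points.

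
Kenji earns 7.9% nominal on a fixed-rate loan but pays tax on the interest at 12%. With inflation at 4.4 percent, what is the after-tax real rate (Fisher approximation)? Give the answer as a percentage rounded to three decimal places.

After-tax nominal return = 7.9% × (1 − 0.12) = 6.9520%.
r ≈ 6.9520% − 4.4% → 2.552%.

2.552%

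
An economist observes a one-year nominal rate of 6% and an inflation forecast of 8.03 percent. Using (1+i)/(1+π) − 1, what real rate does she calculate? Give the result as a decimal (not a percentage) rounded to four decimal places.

By the Fisher equation, 1 + r = (1 + i)/(1 + π).
1 + r = 1.06000 / 1.08030 = 0.981209
r = 0.981209 − 1 = -1.8791%, i.e. -0.0188.

-0.0188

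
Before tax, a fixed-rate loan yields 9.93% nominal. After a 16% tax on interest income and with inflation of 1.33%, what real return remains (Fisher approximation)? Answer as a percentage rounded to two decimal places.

7.01%

After-tax nominal return = 9.93% × (1 − 0.16) = 8.3412%.
r ≈ 8.3412% − 1.33% → 7.01%.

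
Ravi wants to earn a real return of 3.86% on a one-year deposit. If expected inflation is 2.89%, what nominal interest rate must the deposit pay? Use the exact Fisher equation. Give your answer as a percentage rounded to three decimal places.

6.862%

(1 + i) = (1 + r)(1 + π) = 1.03860 × 1.02890 = 1.06861554
i = 1.06861554 − 1, so the required nominal rate is 6.862%.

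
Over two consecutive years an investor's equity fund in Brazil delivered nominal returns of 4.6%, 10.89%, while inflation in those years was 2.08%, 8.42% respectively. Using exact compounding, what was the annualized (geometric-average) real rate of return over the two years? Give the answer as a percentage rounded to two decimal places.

Compound the nominal returns: 1.0460 × 1.1089 = 1.15990940.
Compound inflation: 1.0208 × 1.0842 = 1.10675136.
Deflate: 1.15990940 / 1.10675136 = 1.04803070.
Annualized real rate = 1.04803070^(1/2) − 1 = 2.3734% → 2.37%.

2.37%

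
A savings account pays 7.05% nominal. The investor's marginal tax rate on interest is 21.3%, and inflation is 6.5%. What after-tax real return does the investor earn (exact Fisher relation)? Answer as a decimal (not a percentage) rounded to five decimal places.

After-tax nominal return = 7.05% × (1 − 0.213) = 5.54835%.
1 + r = 1.0554835 / 1.06500 = 0.991064
After-tax real rate = 0.991064 − 1 → -0.00894.

-0.00894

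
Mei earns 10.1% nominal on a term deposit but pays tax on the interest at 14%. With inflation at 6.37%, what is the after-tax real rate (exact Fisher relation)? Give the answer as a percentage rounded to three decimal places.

After-tax nominal return = 10.1% × (1 − 0.14) = 8.6860%.
1 + r = 1.08686 / 1.06370 = 1.021773
After-tax real rate = 1.021773 − 1 → 2.177%.

2.177%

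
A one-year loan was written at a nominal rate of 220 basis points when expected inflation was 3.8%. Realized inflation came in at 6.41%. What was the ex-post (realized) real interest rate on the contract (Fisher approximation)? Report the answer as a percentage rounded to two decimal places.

Ex-post: 2.2% − 6.41% = -4.210%
So the realized real rate is -4.21%.

-4.21%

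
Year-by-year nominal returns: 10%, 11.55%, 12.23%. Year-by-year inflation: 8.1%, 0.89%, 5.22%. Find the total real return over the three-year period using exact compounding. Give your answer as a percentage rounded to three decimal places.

Nominal growth factor = 1.1000 × 1.1155 × 1.1223 = 1.377118
Price-level growth factor = 1.0810 × 1.0089 × 1.0522 = 1.147551
Real growth factor = 1.377118 / 1.147551 = 1.200049
Total real return = 1.200049 − 1 → 20.005%.

20.005%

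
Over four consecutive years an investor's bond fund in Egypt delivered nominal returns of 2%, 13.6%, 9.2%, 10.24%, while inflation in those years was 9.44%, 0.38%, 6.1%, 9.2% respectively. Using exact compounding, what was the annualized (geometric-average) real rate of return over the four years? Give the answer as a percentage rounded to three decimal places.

Compound the nominal returns: 1.0200 × 1.1360 × 1.0920 × 1.1024 = 1.39489124.
Compound inflation: 1.0944 × 1.0038 × 1.0610 × 1.0920 = 1.27280332.
Deflate: 1.39489124 / 1.27280332 = 1.09592049.
Annualized real rate = 1.09592049^(1/4) − 1 = 2.3163% → 2.316%.

2.316%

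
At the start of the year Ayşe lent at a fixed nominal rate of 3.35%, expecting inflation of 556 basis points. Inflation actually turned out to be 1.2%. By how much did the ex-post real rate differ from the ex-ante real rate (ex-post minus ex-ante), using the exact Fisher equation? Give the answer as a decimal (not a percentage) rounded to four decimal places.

Ex-ante: (1 + 0.0335)/(1 + 0.0556) − 1 = -2.0936%
Ex-post: (1 + 0.0335)/(1 + 0.0120) − 1 = 2.1245%
Difference (ex-post − ex-ante) = 4.2181% → 0.0422.

0.0422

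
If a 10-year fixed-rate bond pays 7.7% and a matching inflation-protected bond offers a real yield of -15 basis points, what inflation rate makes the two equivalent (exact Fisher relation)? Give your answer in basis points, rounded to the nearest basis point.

786 basis points

(1 + π) = (1 + i)/(1 + r) = 1.07700 / 0.99850 = 1.078618
Break-even inflation = 1.078618 − 1 → 786 basis points.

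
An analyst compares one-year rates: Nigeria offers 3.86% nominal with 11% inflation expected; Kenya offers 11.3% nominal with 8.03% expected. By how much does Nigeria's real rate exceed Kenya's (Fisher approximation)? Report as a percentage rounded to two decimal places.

Nigeria: 3.86% − 11% = -7.140%
Kenya: 11.3% − 8.03% = 3.270%
Differential = -10.410% → -10.41%.

-10.41%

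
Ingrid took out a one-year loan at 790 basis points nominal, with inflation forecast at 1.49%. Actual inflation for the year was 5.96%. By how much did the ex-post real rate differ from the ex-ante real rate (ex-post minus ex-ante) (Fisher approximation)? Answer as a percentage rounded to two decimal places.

Ex-ante: 7.9% − 1.49% = 6.410%
Ex-post: 7.9% − 5.96% = 1.940%
Difference (ex-post − ex-ante) = -4.4700% → -4.47%.

-4.47%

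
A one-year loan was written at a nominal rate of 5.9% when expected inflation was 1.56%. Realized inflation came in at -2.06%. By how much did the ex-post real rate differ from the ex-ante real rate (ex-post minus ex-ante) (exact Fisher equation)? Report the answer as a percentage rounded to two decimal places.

3.85%

Ex-ante: (1 + 0.0590)/(1 + 0.0156) − 1 = 4.2733%
Ex-post: (1 + 0.0590)/(1 − 0.0206) − 1 = 8.1274%
Difference (ex-post − ex-ante) = 3.8541% → 3.85%.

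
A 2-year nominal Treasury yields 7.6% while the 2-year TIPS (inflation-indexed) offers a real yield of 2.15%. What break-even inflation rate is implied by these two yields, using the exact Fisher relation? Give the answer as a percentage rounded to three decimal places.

5.335%

(1 + π) = (1 + i)/(1 + r) = 1.07600 / 1.02150 = 1.053353
Break-even inflation = 1.053353 − 1 → 5.335%.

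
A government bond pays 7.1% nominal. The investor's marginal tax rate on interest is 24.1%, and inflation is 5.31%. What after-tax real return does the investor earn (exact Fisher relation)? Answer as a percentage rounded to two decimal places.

After-tax nominal return = 7.1% × (1 − 0.241) = 5.3889%.
1 + r = 1.053889 / 1.05310 = 1.000749
After-tax real rate = 1.000749 − 1 → 0.07%.

0.07%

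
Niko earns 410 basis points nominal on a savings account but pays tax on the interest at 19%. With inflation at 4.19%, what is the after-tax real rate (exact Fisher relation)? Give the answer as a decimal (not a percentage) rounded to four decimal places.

After-tax nominal return = 4.1% × (1 − 0.19) = 3.3210%.
1 + r = 1.03321 / 1.04190 = 0.991659
After-tax real rate = 0.991659 − 1 → -0.0083.

-0.0083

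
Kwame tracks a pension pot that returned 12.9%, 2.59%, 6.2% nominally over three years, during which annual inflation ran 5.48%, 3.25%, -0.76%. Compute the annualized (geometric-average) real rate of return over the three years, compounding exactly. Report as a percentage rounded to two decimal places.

Compound the nominal returns: 1.1290 × 1.0259 × 1.0620 = 1.23005205.
Compound inflation: 1.0548 × 1.0325 × 0.9924 = 1.08080398.
Deflate: 1.23005205 / 1.08080398 = 1.13808985.
Annualized real rate = 1.13808985^(1/3) − 1 = 4.4060% → 4.41%.

4.41%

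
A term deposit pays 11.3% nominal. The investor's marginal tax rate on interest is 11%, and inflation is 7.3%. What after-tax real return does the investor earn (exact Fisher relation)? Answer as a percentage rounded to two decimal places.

2.57%

After-tax nominal return = 11.3% × (1 − 0.11) = 10.0570%.
1 + r = 1.10057 / 1.07300 = 1.025694
After-tax real rate = 1.025694 − 1 → 2.57%.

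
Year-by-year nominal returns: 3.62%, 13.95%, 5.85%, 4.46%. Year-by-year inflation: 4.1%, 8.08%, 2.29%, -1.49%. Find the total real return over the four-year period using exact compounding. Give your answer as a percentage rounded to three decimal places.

Nominal growth factor = 1.0362 × 1.1395 × 1.0585 × 1.0446 = 1.305566
Price-level growth factor = 1.0410 × 1.0808 × 1.0229 × 0.9851 = 1.133730
Real growth factor = 1.305566 / 1.133730 = 1.151567
Total real return = 1.151567 − 1 → 15.157%.

15.157%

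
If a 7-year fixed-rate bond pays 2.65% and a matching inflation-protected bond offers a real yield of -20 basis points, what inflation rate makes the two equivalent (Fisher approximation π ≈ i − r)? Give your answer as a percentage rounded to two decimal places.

2.85%

π ≈ i − r = 2.65% − (-0.2%) → 2.85%.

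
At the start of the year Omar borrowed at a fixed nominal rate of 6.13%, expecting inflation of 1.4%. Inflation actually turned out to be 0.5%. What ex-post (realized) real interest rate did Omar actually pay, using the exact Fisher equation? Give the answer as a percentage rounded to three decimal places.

5.602%

Ex-post: (1 + 0.0613)/(1 + 0.0050) − 1 = 5.6020%
So the realized real rate is 5.602%.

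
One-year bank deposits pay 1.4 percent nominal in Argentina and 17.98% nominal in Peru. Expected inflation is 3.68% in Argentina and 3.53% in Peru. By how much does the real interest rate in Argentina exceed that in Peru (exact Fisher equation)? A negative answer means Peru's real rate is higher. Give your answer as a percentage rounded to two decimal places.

-16.16%

Argentina: (1 + 0.0140)/(1 + 0.0368) − 1 = -2.1991%
Peru: (1 + 0.1798)/(1 + 0.0353) − 1 = 13.9573%
Differential = -2.1991% − 13.9573% = -16.1564% → -16.16%.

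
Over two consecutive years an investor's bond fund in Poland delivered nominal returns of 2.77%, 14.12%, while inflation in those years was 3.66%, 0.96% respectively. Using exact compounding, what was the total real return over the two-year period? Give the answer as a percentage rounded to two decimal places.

12.06%

Compound the nominal returns: 1.0277 × 1.1412 = 1.172811.
Compound inflation: 1.0366 × 1.0096 = 1.046551.
Deflate: 1.172811 / 1.046551 = 1.120644.
Total real return = 1.120644 − 1 → 12.06%.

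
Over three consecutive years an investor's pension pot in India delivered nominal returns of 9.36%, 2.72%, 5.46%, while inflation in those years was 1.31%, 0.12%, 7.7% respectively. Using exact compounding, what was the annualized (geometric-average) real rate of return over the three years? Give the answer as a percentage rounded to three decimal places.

2.740%

Nominal growth factor = 1.0936 × 1.0272 × 1.0546 = 1.184680607
Price-level growth factor = 1.0131 × 1.0012 × 1.0770 = 1.092418030
Real growth factor = 1.184680607 / 1.092418030 = 1.084457208
Annualized real rate = 1.084457208^(1/3) − 1 = 2.73951% → 2.740%.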